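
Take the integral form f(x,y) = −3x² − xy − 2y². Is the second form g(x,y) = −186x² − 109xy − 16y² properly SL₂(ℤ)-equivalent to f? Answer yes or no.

D₁ = -23, D₂ = -23
f is negative-definite; reduce −f:
−f: flip: (3,1,2)→(2,-1,3)
−f: reduced (well bottom): (2,-1,3) with a≤c, −a<b≤a
flip sign back: reduced form of f is (-2,1,-3)
g is negative-definite; reduce −g:
−g: flip: (186,109,16)→(16,-109,186)
−g: translate: b→-13 (≡-109 mod 32), so (16,-109,186)→(16,-13,3)
−g: flip: (16,-13,3)→(3,13,16)
−g: translate: b→1 (≡13 mod 6), so (3,13,16)→(3,1,2)
−g: flip: (3,1,2)→(2,-1,3)
−g: reduced (well bottom): (2,-1,3) with a≤c, −a<b≤a
flip sign back: reduced form of g is (-2,1,-3)
reduced forms (-2, 1, -3) vs (-2, 1, -3) ⇒ equivalent

yes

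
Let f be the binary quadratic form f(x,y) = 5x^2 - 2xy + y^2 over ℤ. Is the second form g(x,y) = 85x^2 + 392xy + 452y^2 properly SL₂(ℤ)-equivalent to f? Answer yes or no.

D₁ = -16, D₂ = -16
f: flip: (5,-2,1)→(1,2,5)
f: translate: b→0 (≡2 mod 2), so (1,2,5)→(1,0,4)
f: reduced (well bottom): (1,0,4) with a≤c, −a<b≤a
g: translate: b→52 (≡392 mod 170), so (85,392,452)→(85,52,8)
g: flip: (85,52,8)→(8,-52,85)
g: translate: b→-4 (≡-52 mod 16), so (8,-52,85)→(8,-4,1)
g: flip: (8,-4,1)→(1,4,8)
g: translate: b→0 (≡4 mod 2), so (1,4,8)→(1,0,4)
g: reduced (well bottom): (1,0,4) with a≤c, −a<b≤a
reduced forms (1, 0, 4) vs (1, 0, 4) ⇒ equivalent

yes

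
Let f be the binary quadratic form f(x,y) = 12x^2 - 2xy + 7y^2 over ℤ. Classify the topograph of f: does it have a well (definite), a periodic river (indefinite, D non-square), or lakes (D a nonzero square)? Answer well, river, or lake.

D = b²−4ac = (-2)² − 4·12·7 = -332
D < 0 ⇒ definite ⇒ every region one sign ⇒ single well

well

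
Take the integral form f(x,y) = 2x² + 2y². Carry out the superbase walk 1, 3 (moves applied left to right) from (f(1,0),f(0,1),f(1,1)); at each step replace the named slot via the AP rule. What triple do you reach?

start (2,2,4) = (f(1,0),f(0,1),f(1,1))
replace slot 1: 2·(2+4) − 2 = 10 → (10,2,4)
replace slot 3: 2·(10+2) − 4 = 20 → (10,2,20)

10,2,20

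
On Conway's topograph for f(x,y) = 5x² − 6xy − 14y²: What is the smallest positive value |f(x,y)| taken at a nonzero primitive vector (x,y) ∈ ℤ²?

descent: ρ → (-14,6,5)
descent: ρ → (5,14,-6)  [lands on river]
river: ρ → (-6,10,9)
river: ρ → (9,8,-7)
river: ρ → (-7,6,10)
river: ρ → (10,14,-3)
river: ρ → (-3,16,5)
closes: descent 2, river 6
min |a| on river = 3

3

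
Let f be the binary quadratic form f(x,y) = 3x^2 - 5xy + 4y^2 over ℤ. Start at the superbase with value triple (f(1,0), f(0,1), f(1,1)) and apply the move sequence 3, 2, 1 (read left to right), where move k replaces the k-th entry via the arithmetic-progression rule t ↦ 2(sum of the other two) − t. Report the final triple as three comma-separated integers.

start (3,4,2) = (f(1,0),f(0,1),f(1,1))
replace slot 3: 2·(3+4) − 2 = 12 → (3,4,12)
replace slot 2: 2·(3+12) − 4 = 26 → (3,26,12)
replace slot 1: 2·(26+12) − 3 = 73 → (73,26,12)

73,26,12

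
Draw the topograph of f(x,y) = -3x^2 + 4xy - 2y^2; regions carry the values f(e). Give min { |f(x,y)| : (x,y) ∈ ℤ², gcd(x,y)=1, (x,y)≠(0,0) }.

translate: b→2 (≡-4 mod 6), so (3,-4,2)→(3,2,1)
flip: (3,2,1)→(1,-2,3)
translate: b→0 (≡-2 mod 2), so (1,-2,3)→(1,0,2)
reduced (well bottom): (1,0,2) with a≤c, −a<b≤a
well minimum |f| = |-1| = 1 (negative-definite)

1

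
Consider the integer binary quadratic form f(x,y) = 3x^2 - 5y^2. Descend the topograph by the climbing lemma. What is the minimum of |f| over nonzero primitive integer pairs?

descent: ρ → (-5,0,3)
descent: ρ → (3,6,-2)  [lands on river]
river: ρ → (-2,6,3)
closes: descent 2, river 2
min |a| on river = 2

2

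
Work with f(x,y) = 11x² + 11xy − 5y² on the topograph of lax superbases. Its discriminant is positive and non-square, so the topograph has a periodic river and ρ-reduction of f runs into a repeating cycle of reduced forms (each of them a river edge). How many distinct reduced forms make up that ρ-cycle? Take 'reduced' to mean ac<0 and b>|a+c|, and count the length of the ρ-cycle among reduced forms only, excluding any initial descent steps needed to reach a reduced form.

D = 341, ⌊√D⌋ = 18
river: ρ → (-5,9,13)
river: ρ → (13,17,-1)
river: ρ → (-1,17,13)
river: ρ → (13,9,-5)
river: ρ → (-5,11,11)
river: ρ → (11,11,-5)
ρ-cycle length = 6 (tail of 0 descent steps not counted)

6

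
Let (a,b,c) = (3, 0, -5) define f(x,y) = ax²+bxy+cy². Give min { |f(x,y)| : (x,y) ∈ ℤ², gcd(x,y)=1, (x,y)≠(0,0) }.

descent: ρ → (-5,0,3)
descent: ρ → (3,6,-2)  [lands on river]
river: ρ → (-2,6,3)
closes: descent 2, river 2
min |a| on river = 2

2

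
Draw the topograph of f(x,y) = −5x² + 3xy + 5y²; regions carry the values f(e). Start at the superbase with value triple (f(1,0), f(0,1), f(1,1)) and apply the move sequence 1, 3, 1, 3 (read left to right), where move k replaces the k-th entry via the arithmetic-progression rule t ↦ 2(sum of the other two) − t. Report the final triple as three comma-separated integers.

start (-5,5,3) = (f(1,0),f(0,1),f(1,1))
replace slot 1: 2·(5+3) − (-5) = 21 → (21,5,3)
replace slot 3: 2·(21+5) − 3 = 49 → (21,5,49)
replace slot 1: 2·(5+49) − 21 = 87 → (87,5,49)
replace slot 3: 2·(87+5) − 49 = 135 → (87,5,135)

87,5,135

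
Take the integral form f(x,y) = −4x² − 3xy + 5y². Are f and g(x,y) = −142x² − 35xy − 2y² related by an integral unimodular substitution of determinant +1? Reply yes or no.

D₁ = 89, D₂ = 89
river cycle of f (length 14): (5, 3, -4), (-4, 5, 4), (4, 3, -5), (-5, 7, 2), (2, 9, -1), (-1, 9, 2), (2, 7, -5), (-5, 3, 4), (4, 5, -4), (-4, 3, 5), … (4 more)
river cycle of g (length 14): (-2, 7, 5), (5, 3, -4), (-4, 5, 4), (4, 3, -5), (-5, 7, 2), (2, 9, -1), (-1, 9, 2), (2, 7, -5), (-5, 3, 4), (4, 5, -4), … (4 more)
cycles coincide ⇒ equivalent

yes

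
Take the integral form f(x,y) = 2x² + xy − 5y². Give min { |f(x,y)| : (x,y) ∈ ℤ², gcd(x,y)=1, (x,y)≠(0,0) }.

descent: ρ → (-5,-1,2)
descent: ρ → (2,5,-2)  [lands on river]
river: ρ → (-2,3,4)
river: ρ → (4,5,-1)
river: ρ → (-1,5,4)
river: ρ → (4,3,-2)
river: ρ → (-2,5,2)
river: ρ → (2,3,-4)
river: ρ → (-4,5,1)
river: ρ → (1,5,-4)
river: ρ → (-4,3,2)
closes: descent 2, river 10
min |a| on river = 1

1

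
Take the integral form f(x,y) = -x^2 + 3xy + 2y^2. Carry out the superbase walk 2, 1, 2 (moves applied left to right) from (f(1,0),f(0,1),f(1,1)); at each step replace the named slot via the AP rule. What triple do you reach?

start (-1,2,4) = (f(1,0),f(0,1),f(1,1))
replace slot 2: 2·((-1)+4) − 2 = 4 → (-1,4,4)
replace slot 1: 2·(4+4) − (-1) = 17 → (17,4,4)
replace slot 2: 2·(17+4) − 4 = 38 → (17,38,4)

17,38,4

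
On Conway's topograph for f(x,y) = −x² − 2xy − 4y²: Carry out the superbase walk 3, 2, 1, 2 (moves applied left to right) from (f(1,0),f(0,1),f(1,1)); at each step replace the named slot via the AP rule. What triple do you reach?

start (-1,-4,-7) = (f(1,0),f(0,1),f(1,1))
replace slot 3: 2·((-1)+(-4)) − (-7) = -3 → (-1,-4,-3)
replace slot 2: 2·((-1)+(-3)) − (-4) = -4 → (-1,-4,-3)
replace slot 1: 2·((-4)+(-3)) − (-1) = -13 → (-13,-4,-3)
replace slot 2: 2·((-13)+(-3)) − (-4) = -28 → (-13,-28,-3)

-13,-28,-3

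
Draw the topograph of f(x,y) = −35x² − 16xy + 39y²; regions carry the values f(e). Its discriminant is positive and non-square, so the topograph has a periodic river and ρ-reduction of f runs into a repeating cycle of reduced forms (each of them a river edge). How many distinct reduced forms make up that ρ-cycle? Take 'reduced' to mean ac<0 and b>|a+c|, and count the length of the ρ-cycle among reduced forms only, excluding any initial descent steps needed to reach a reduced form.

D = 5716, ⌊√D⌋ = 75
descent: ρ → (39,16,-35)  [lands on river]
river: ρ → (-35,54,20)
river: ρ → (20,66,-17)
river: ρ → (-17,70,12)
river: ρ → (12,74,-5)
river: ρ → (-5,66,68)
river: ρ → (68,70,-3)
river: ρ → (-3,74,20)
river: ρ → (20,46,-45)
river: ρ → (-45,44,21)
river: ρ → (21,40,-49)
river: ρ → (-49,58,12)
river: ρ → (12,62,-39)
river: ρ → (-39,16,35)
river: ρ → (35,54,-20)
river: ρ → (-20,66,17)
river: ρ → (17,70,-12)
river: ρ → (-12,74,5)
river: ρ → (5,66,-68)
river: ρ → (-68,70,3)
river: ρ → (3,74,-20)
river: ρ → (-20,46,45)
river: ρ → (45,44,-21)
river: ρ → (-21,40,49)
river: ρ → (49,58,-12)
river: ρ → (-12,62,39)
ρ-cycle length = 26 (tail of 1 descent step not counted)

26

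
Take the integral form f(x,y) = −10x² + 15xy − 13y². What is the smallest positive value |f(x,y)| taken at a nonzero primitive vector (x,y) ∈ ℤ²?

translate: b→5 (≡-15 mod 20), so (10,-15,13)→(10,5,8)
flip: (10,5,8)→(8,-5,10)
reduced (well bottom): (8,-5,10) with a≤c, −a<b≤a
well minimum |f| = |-8| = 8 (negative-definite)

8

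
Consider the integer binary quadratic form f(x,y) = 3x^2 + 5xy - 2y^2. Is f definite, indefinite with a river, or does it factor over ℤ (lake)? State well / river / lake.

D = b²−4ac = 5² − 4·3·(-2) = 49
D = 7² is a perfect square ⇒ form factors over ℤ ⇒ lakes

lake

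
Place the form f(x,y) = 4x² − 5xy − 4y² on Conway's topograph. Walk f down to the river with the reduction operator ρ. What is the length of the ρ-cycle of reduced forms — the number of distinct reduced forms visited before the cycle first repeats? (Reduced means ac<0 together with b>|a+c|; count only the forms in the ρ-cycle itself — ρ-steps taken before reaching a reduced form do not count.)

D = 89, ⌊√D⌋ = 9
descent: ρ → (-4,5,4)  [lands on river]
river: ρ → (4,3,-5)
river: ρ → (-5,7,2)
river: ρ → (2,9,-1)
river: ρ → (-1,9,2)
river: ρ → (2,7,-5)
river: ρ → (-5,3,4)
river: ρ → (4,5,-4)
river: ρ → (-4,3,5)
river: ρ → (5,7,-2)
river: ρ → (-2,9,1)
river: ρ → (1,9,-2)
river: ρ → (-2,7,5)
river: ρ → (5,3,-4)
ρ-cycle length = 14 (tail of 1 descent step not counted)

14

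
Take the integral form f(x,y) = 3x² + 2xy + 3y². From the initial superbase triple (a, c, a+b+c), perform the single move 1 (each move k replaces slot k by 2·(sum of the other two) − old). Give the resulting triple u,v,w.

start (3,3,8) = (f(1,0),f(0,1),f(1,1))
replace slot 1: 2·(3+8) − 3 = 19 → (19,3,8)

19,3,8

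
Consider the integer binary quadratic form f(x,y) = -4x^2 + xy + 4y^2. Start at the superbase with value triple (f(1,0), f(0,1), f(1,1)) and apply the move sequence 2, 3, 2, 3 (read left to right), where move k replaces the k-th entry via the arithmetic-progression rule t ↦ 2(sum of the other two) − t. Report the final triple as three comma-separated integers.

start (-4,4,1) = (f(1,0),f(0,1),f(1,1))
replace slot 2: 2·((-4)+1) − 4 = -10 → (-4,-10,1)
replace slot 3: 2·((-4)+(-10)) − 1 = -29 → (-4,-10,-29)
replace slot 2: 2·((-4)+(-29)) − (-10) = -56 → (-4,-56,-29)
replace slot 3: 2·((-4)+(-56)) − (-29) = -91 → (-4,-56,-91)

-4,-56,-91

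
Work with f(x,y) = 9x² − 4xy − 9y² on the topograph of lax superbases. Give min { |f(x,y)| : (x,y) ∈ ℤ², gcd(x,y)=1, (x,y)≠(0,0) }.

descent: ρ → (-9,4,9)  [lands on river]
river: ρ → (9,14,-4)
river: ρ → (-4,18,1)
river: ρ → (1,18,-4)
river: ρ → (-4,14,9)
river: ρ → (9,4,-9)
river: ρ → (-9,14,4)
river: ρ → (4,18,-1)
river: ρ → (-1,18,4)
river: ρ → (4,14,-9)
closes: descent 1, river 10
min |a| on river = 1

1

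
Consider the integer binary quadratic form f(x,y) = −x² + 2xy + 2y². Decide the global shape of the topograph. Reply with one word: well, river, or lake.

D = b²−4ac = 2² − 4·(-1)·2 = 12
D > 0 non-square ⇒ indefinite ⇒ periodic river

river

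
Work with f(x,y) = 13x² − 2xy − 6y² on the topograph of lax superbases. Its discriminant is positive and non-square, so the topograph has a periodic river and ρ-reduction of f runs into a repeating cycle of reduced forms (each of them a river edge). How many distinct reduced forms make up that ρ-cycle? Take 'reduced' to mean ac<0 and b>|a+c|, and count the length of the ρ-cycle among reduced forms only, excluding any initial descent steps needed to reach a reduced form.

D = 316, ⌊√D⌋ = 17
descent: ρ → (-6,14,5)  [lands on river]
river: ρ → (5,16,-3)
river: ρ → (-3,14,10)
river: ρ → (10,6,-7)
river: ρ → (-7,8,9)
river: ρ → (9,10,-6)
ρ-cycle length = 6 (tail of 1 descent step not counted)

6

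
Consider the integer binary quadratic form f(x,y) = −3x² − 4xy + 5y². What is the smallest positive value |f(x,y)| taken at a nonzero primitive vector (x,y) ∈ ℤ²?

descent: ρ → (5,4,-3)  [lands on river]
river: ρ → (-3,8,1)
river: ρ → (1,8,-3)
river: ρ → (-3,4,5)
river: ρ → (5,6,-2)
river: ρ → (-2,6,5)
closes: descent 1, river 6
min |a| on river = 1

1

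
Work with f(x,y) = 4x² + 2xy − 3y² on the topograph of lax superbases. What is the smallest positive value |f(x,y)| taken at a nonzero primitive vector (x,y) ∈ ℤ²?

river: ρ → (-3,4,3)
river: ρ → (3,2,-4)
river: ρ → (-4,6,1)
river: ρ → (1,6,-4)
river: ρ → (-4,2,3)
river: ρ → (3,4,-3)
river: ρ → (-3,2,4)
river: ρ → (4,6,-1)
river: ρ → (-1,6,4)
river: ρ → (4,2,-3)
closes: descent 0, river 10
min |a| on river = 1

1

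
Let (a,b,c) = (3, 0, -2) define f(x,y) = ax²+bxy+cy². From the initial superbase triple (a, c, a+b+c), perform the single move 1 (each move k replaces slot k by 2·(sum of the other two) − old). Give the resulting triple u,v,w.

start (3,-2,1) = (f(1,0),f(0,1),f(1,1))
replace slot 1: 2·((-2)+1) − 3 = -5 → (-5,-2,1)

-5,-2,1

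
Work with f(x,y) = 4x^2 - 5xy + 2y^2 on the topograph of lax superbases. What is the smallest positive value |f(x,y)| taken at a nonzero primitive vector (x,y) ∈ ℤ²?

translate: b→3 (≡-5 mod 8), so (4,-5,2)→(4,3,1)
flip: (4,3,1)→(1,-3,4)
translate: b→1 (≡-3 mod 2), so (1,-3,4)→(1,1,2)
reduced (well bottom): (1,1,2) with a≤c, −a<b≤a
well minimum = a = 1

1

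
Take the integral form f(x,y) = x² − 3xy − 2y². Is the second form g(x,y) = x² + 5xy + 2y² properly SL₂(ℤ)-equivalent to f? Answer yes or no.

D₁ = 17, D₂ = 17
river cycle of f (length 6): (-2, 3, 1), (1, 3, -2), (-2, 1, 2), (2, 3, -1), (-1, 3, 2), (2, 1, -2)
river cycle of g (length 6): (2, 3, -1), (-1, 3, 2), (2, 1, -2), (-2, 3, 1), (1, 3, -2), (-2, 1, 2)
cycles coincide ⇒ equivalent

yes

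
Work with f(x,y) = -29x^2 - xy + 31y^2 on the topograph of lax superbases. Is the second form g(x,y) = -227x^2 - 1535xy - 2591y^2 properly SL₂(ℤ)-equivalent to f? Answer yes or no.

D₁ = 3597, D₂ = 3597
river cycle of f (length 4): (-29, 57, 3), (3, 57, -29), (-29, 59, 1), (1, 59, -29)
river cycle of g (length 4): (-29, 57, 3), (3, 57, -29), (-29, 59, 1), (1, 59, -29)
cycles coincide ⇒ equivalent

yes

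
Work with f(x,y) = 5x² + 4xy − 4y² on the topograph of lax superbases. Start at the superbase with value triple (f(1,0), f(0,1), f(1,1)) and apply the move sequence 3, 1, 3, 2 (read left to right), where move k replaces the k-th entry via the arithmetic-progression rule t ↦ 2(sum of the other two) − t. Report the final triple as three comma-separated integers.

start (5,-4,5) = (f(1,0),f(0,1),f(1,1))
replace slot 3: 2·(5+(-4)) − 5 = -3 → (5,-4,-3)
replace slot 1: 2·((-4)+(-3)) − 5 = -19 → (-19,-4,-3)
replace slot 3: 2·((-19)+(-4)) − (-3) = -43 → (-19,-4,-43)
replace slot 2: 2·((-19)+(-43)) − (-4) = -120 → (-19,-120,-43)

-19,-120,-43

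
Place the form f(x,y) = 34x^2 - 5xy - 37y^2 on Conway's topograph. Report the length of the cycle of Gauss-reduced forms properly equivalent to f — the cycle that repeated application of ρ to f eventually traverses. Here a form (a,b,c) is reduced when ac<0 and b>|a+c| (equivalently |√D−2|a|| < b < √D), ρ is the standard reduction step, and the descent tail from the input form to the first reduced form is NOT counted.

D = 5057, ⌊√D⌋ = 71
descent: ρ → (-37,5,34)  [lands on river]
river: ρ → (34,63,-8)
river: ρ → (-8,65,26)
river: ρ → (26,39,-34)
river: ρ → (-34,29,31)
river: ρ → (31,33,-32)
river: ρ → (-32,31,32)
river: ρ → (32,33,-31)
river: ρ → (-31,29,34)
river: ρ → (34,39,-26)
river: ρ → (-26,65,8)
river: ρ → (8,63,-34)
river: ρ → (-34,5,37)
river: ρ → (37,69,-2)
river: ρ → (-2,71,2)
river: ρ → (2,69,-37)
ρ-cycle length = 16 (tail of 1 descent step not counted)

16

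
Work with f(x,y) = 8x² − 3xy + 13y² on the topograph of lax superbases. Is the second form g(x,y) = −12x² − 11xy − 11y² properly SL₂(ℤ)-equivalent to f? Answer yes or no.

D₁ = -407, D₂ = -407
f: reduced (well bottom): (8,-3,13) with a≤c, −a<b≤a
g is negative-definite; reduce −g:
−g: flip: (12,11,11)→(11,-11,12)
−g: translate: b→11 (≡-11 mod 22), so (11,-11,12)→(11,11,12)
−g: reduced (well bottom): (11,11,12) with a≤c, −a<b≤a
flip sign back: reduced form of g is (-11,-11,-12)
reduced forms (8, -3, 13) vs (-11, -11, -12) ⇒ inequivalent

no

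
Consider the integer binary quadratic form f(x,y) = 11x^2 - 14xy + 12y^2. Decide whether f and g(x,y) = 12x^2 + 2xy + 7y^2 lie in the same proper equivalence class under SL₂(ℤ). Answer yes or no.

D₁ = -332, D₂ = -332
f: translate: b→8 (≡-14 mod 22), so (11,-14,12)→(11,8,9)
f: flip: (11,8,9)→(9,-8,11)
f: reduced (well bottom): (9,-8,11) with a≤c, −a<b≤a
g: flip: (12,2,7)→(7,-2,12)
g: reduced (well bottom): (7,-2,12) with a≤c, −a<b≤a
reduced forms (9, -8, 11) vs (7, -2, 12) ⇒ inequivalent

no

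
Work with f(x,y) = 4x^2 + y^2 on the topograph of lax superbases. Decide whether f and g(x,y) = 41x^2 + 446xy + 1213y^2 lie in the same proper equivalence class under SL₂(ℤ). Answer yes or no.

D₁ = -16, D₂ = -16
f: flip: (4,0,1)→(1,0,4)
f: reduced (well bottom): (1,0,4) with a≤c, −a<b≤a
g: translate: b→36 (≡446 mod 82), so (41,446,1213)→(41,36,8)
g: flip: (41,36,8)→(8,-36,41)
g: translate: b→-4 (≡-36 mod 16), so (8,-36,41)→(8,-4,1)
g: flip: (8,-4,1)→(1,4,8)
g: translate: b→0 (≡4 mod 2), so (1,4,8)→(1,0,4)
g: reduced (well bottom): (1,0,4) with a≤c, −a<b≤a
reduced forms (1, 0, 4) vs (1, 0, 4) ⇒ equivalent

yes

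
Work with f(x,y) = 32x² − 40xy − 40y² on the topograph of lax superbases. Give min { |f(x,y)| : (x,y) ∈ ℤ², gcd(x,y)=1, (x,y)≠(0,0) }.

descent: ρ → (-40,40,32)  [lands on river]
river: ρ → (32,24,-48)
river: ρ → (-48,72,8)
river: ρ → (8,72,-48)
river: ρ → (-48,24,32)
river: ρ → (32,40,-40)
closes: descent 1, river 6
min |a| on river = 8

8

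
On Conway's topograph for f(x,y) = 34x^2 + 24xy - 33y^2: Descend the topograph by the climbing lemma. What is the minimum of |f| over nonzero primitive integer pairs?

river: ρ → (-33,42,25)
river: ρ → (25,58,-17)
river: ρ → (-17,44,46)
river: ρ → (46,48,-15)
river: ρ → (-15,42,55)
river: ρ → (55,68,-2)
river: ρ → (-2,68,55)
river: ρ → (55,42,-15)
river: ρ → (-15,48,46)
river: ρ → (46,44,-17)
river: ρ → (-17,58,25)
river: ρ → (25,42,-33)
river: ρ → (-33,24,34)
river: ρ → (34,44,-23)
river: ρ → (-23,48,30)
river: ρ → (30,12,-41)
river: ρ → (-41,70,1)
river: ρ → (1,70,-41)
river: ρ → (-41,12,30)
river: ρ → (30,48,-23)
river: ρ → (-23,44,34)
river: ρ → (34,24,-33)
closes: descent 0, river 22
min |a| on river = 1

1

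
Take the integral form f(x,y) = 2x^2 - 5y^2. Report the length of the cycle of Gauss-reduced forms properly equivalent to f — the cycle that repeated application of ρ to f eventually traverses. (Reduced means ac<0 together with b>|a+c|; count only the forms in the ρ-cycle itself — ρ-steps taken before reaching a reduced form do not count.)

D = 40, ⌊√D⌋ = 6
descent: ρ → (-5,0,2)
descent: ρ → (2,4,-3)  [lands on river]
river: ρ → (-3,2,3)
river: ρ → (3,4,-2)
river: ρ → (-2,4,3)
river: ρ → (3,2,-3)
river: ρ → (-3,4,2)
ρ-cycle length = 6 (tail of 2 descent steps not counted)

6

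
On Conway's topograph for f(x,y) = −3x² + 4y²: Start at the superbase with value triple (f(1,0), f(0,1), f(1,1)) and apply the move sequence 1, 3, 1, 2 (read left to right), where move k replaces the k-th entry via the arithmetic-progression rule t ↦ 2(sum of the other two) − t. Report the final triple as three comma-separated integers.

start (-3,4,1) = (f(1,0),f(0,1),f(1,1))
replace slot 1: 2·(4+1) − (-3) = 13 → (13,4,1)
replace slot 3: 2·(13+4) − 1 = 33 → (13,4,33)
replace slot 1: 2·(4+33) − 13 = 61 → (61,4,33)
replace slot 2: 2·(61+33) − 4 = 184 → (61,184,33)

61,184,33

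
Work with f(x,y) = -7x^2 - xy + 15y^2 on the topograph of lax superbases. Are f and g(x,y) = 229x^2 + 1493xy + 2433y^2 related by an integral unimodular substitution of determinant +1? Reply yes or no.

D₁ = 421, D₂ = 421
river cycle of f (length 26): (-7, 13, 9), (9, 5, -11), (-11, 17, 3), (3, 19, -5), (-5, 11, 15), (15, 19, -1), (-1, 19, 15), (15, 11, -5), (-5, 19, 3), (3, 17, -11), … (16 more)
river cycle of g (length 26): (-7, 13, 9), (9, 5, -11), (-11, 17, 3), (3, 19, -5), (-5, 11, 15), (15, 19, -1), (-1, 19, 15), (15, 11, -5), (-5, 19, 3), (3, 17, -11), … (16 more)
cycles coincide ⇒ equivalent

yes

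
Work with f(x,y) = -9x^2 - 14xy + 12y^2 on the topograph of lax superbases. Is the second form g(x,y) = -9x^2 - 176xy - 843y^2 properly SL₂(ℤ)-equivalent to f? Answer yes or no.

D₁ = 628, D₂ = 628
river cycle of f (length 34): (12, 14, -9), (-9, 22, 4), (4, 18, -19), (-19, 20, 3), (3, 22, -12), (-12, 2, 13), (13, 24, -1), (-1, 24, 13), (13, 2, -12), (-12, 22, 3), … (24 more)
river cycle of g (length 34): (-9, 22, 4), (4, 18, -19), (-19, 20, 3), (3, 22, -12), (-12, 2, 13), (13, 24, -1), (-1, 24, 13), (13, 2, -12), (-12, 22, 3), (3, 20, -19), … (24 more)
cycles coincide ⇒ equivalent

yes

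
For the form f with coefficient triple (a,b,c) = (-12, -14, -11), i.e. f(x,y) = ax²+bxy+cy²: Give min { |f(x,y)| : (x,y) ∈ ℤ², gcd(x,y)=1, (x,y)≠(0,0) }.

translate: b→-10 (≡14 mod 24), so (12,14,11)→(12,-10,9)
flip: (12,-10,9)→(9,10,12)
translate: b→-8 (≡10 mod 18), so (9,10,12)→(9,-8,11)
reduced (well bottom): (9,-8,11) with a≤c, −a<b≤a
well minimum |f| = |-9| = 9 (negative-definite)

9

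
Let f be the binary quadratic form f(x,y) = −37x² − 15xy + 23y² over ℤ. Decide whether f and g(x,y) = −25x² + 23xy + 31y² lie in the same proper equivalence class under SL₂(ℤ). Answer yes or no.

D₁ = 3629, D₂ = 3629
river cycle of f (length 18): (23, 15, -37), (-37, 59, 1), (1, 59, -37), (-37, 15, 23), (23, 31, -29), (-29, 27, 25), (25, 23, -31), (-31, 39, 17), (17, 29, -41), (-41, 53, 5), … (8 more)
river cycle of g (length 18): (31, 39, -17), (-17, 29, 41), (41, 53, -5), (-5, 57, 19), (19, 57, -5), (-5, 53, 41), (41, 29, -17), (-17, 39, 31), (31, 23, -25), (-25, 27, 29), … (8 more)
cycles differ ⇒ inequivalent

no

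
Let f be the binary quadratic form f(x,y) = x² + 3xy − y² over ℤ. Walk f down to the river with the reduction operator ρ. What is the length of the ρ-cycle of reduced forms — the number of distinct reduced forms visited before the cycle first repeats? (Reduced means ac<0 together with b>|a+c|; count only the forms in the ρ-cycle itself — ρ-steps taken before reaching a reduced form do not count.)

D = 13, ⌊√D⌋ = 3
river: ρ → (-1,3,1)
river: ρ → (1,3,-1)
ρ-cycle length = 2 (tail of 0 descent steps not counted)

2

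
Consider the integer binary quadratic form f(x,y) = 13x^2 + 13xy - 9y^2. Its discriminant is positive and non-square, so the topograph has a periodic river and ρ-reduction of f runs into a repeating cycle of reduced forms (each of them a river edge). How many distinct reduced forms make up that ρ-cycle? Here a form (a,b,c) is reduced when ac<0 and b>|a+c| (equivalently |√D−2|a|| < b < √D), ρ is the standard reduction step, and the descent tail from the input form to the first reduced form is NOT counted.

D = 637, ⌊√D⌋ = 25
river: ρ → (-9,23,3)
river: ρ → (3,25,-1)
river: ρ → (-1,25,3)
river: ρ → (3,23,-9)
river: ρ → (-9,13,13)
river: ρ → (13,13,-9)
ρ-cycle length = 6 (tail of 0 descent steps not counted)

6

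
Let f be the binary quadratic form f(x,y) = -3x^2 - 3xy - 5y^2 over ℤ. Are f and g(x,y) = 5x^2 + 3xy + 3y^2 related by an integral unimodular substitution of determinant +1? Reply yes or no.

D₁ = -51, D₂ = -51
f is negative-definite; reduce −f:
−f: reduced (well bottom): (3,3,5) with a≤c, −a<b≤a
flip sign back: reduced form of f is (-3,-3,-5)
g: flip: (5,3,3)→(3,-3,5)
g: translate: b→3 (≡-3 mod 6), so (3,-3,5)→(3,3,5)
g: reduced (well bottom): (3,3,5) with a≤c, −a<b≤a
reduced forms (-3, -3, -5) vs (3, 3, 5) ⇒ inequivalent

no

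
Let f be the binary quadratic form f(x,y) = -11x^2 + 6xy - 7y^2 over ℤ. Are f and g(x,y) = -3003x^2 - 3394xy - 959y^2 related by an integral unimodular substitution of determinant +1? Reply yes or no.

D₁ = -272, D₂ = -272
f is negative-definite; reduce −f:
−f: flip: (11,-6,7)→(7,6,11)
−f: reduced (well bottom): (7,6,11) with a≤c, −a<b≤a
flip sign back: reduced form of f is (-7,-6,-11)
g is negative-definite; reduce −g:
−g: translate: b→-2612 (≡3394 mod 6006), so (3003,3394,959)→(3003,-2612,568)
−g: flip: (3003,-2612,568)→(568,2612,3003)
−g: translate: b→340 (≡2612 mod 1136), so (568,2612,3003)→(568,340,51)
−g: flip: (568,340,51)→(51,-340,568)
−g: translate: b→-34 (≡-340 mod 102), so (51,-340,568)→(51,-34,7)
−g: flip: (51,-34,7)→(7,34,51)
−g: translate: b→6 (≡34 mod 14), so (7,34,51)→(7,6,11)
−g: reduced (well bottom): (7,6,11) with a≤c, −a<b≤a
flip sign back: reduced form of g is (-7,-6,-11)
reduced forms (-7, -6, -11) vs (-7, -6, -11) ⇒ equivalent

yes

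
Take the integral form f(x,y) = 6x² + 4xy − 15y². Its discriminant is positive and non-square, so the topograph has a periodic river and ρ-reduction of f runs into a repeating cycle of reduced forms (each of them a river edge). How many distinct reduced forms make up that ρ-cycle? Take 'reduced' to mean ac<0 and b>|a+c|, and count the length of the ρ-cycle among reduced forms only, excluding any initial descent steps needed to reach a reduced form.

D = 376, ⌊√D⌋ = 19
descent: ρ → (-15,-4,6)
descent: ρ → (6,16,-5)  [lands on river]
river: ρ → (-5,14,9)
river: ρ → (9,4,-10)
river: ρ → (-10,16,3)
river: ρ → (3,14,-15)
river: ρ → (-15,16,2)
river: ρ → (2,16,-15)
river: ρ → (-15,14,3)
river: ρ → (3,16,-10)
river: ρ → (-10,4,9)
river: ρ → (9,14,-5)
river: ρ → (-5,16,6)
river: ρ → (6,8,-13)
river: ρ → (-13,18,1)
river: ρ → (1,18,-13)
river: ρ → (-13,8,6)
ρ-cycle length = 16 (tail of 2 descent steps not counted)

16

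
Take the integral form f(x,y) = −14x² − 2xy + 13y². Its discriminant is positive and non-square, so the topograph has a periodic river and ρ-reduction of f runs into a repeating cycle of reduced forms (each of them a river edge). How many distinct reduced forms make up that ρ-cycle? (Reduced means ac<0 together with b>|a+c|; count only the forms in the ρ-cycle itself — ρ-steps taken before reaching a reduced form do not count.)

D = 732, ⌊√D⌋ = 27
descent: ρ → (13,2,-14)  [lands on river]
river: ρ → (-14,26,1)
river: ρ → (1,26,-14)
river: ρ → (-14,2,13)
river: ρ → (13,24,-3)
river: ρ → (-3,24,13)
ρ-cycle length = 6 (tail of 1 descent step not counted)

6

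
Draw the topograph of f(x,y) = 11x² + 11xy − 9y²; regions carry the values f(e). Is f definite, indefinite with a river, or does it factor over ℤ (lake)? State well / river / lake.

D = b²−4ac = 11² − 4·11·(-9) = 517
D > 0 non-square ⇒ indefinite ⇒ periodic river

river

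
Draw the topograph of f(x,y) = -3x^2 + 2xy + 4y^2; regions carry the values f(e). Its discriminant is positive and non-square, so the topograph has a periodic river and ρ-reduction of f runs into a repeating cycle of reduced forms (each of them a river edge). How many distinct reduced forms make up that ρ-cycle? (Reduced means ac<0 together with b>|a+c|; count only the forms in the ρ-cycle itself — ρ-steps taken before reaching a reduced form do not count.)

D = 52, ⌊√D⌋ = 7
river: ρ → (4,6,-1)
river: ρ → (-1,6,4)
river: ρ → (4,2,-3)
river: ρ → (-3,4,3)
river: ρ → (3,2,-4)
river: ρ → (-4,6,1)
river: ρ → (1,6,-4)
river: ρ → (-4,2,3)
river: ρ → (3,4,-3)
river: ρ → (-3,2,4)
ρ-cycle length = 10 (tail of 0 descent steps not counted)

10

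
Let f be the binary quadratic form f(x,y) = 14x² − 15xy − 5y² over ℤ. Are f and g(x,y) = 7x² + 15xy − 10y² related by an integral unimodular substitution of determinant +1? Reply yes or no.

D₁ = 505, D₂ = 505
river cycle of f (length 8): (-5, 15, 14), (14, 13, -6), (-6, 11, 16), (16, 21, -1), (-1, 21, 16), (16, 11, -6), (-6, 13, 14), (14, 15, -5)
river cycle of g (length 8): (-10, 5, 12), (12, 19, -3), (-3, 17, 18), (18, 19, -2), (-2, 21, 8), (8, 11, -12), (-12, 13, 7), (7, 15, -10)
cycles differ ⇒ inequivalent

no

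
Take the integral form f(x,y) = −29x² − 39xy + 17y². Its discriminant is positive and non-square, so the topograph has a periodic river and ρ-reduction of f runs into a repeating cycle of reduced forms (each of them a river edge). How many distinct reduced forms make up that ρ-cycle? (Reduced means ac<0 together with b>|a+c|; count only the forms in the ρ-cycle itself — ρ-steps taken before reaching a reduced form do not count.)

D = 3493, ⌊√D⌋ = 59
descent: ρ → (17,39,-29)  [lands on river]
river: ρ → (-29,19,27)
river: ρ → (27,35,-21)
river: ρ → (-21,49,13)
river: ρ → (13,55,-9)
river: ρ → (-9,53,19)
river: ρ → (19,23,-39)
river: ρ → (-39,55,3)
river: ρ → (3,59,-1)
river: ρ → (-1,59,3)
river: ρ → (3,55,-39)
river: ρ → (-39,23,19)
river: ρ → (19,53,-9)
river: ρ → (-9,55,13)
river: ρ → (13,49,-21)
river: ρ → (-21,35,27)
river: ρ → (27,19,-29)
river: ρ → (-29,39,17)
river: ρ → (17,29,-39)
river: ρ → (-39,49,7)
river: ρ → (7,49,-39)
river: ρ → (-39,29,17)
ρ-cycle length = 22 (tail of 1 descent step not counted)

22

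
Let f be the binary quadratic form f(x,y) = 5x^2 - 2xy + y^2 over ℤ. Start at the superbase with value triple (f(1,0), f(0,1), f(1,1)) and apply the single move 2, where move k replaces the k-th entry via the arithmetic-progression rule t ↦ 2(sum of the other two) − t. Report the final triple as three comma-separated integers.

start (5,1,4) = (f(1,0),f(0,1),f(1,1))
replace slot 2: 2·(5+4) − 1 = 17 → (5,17,4)

5,17,4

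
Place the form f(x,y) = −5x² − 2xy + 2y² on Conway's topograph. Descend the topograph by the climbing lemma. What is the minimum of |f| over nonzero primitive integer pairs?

descent: ρ → (2,6,-1)  [lands on river]
river: ρ → (-1,6,2)
closes: descent 1, river 2
min |a| on river = 1

1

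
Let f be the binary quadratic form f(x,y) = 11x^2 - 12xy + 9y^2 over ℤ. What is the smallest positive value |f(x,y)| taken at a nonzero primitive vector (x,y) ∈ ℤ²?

translate: b→10 (≡-12 mod 22), so (11,-12,9)→(11,10,8)
flip: (11,10,8)→(8,-10,11)
translate: b→6 (≡-10 mod 16), so (8,-10,11)→(8,6,9)
reduced (well bottom): (8,6,9) with a≤c, −a<b≤a
well minimum = a = 8

8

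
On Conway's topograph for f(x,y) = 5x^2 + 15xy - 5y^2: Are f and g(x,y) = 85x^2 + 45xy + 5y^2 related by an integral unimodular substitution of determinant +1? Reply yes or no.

D₁ = 325, D₂ = 325
river cycle of f (length 2): (-5, 15, 5), (5, 15, -5)
river cycle of g (length 2): (5, 15, -5), (-5, 15, 5)
cycles coincide ⇒ equivalent

yes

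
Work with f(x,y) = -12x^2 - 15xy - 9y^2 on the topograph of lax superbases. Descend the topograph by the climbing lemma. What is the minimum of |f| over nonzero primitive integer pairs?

translate: b→-9 (≡15 mod 24), so (12,15,9)→(12,-9,6)
flip: (12,-9,6)→(6,9,12)
translate: b→-3 (≡9 mod 12), so (6,9,12)→(6,-3,9)
reduced (well bottom): (6,-3,9) with a≤c, −a<b≤a
well minimum |f| = |-6| = 6 (negative-definite)

6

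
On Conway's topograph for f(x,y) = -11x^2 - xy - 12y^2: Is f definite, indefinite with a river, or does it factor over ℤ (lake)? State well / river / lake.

D = b²−4ac = (-1)² − 4·(-11)·(-12) = -527
D < 0 ⇒ definite ⇒ every region one sign ⇒ single well

well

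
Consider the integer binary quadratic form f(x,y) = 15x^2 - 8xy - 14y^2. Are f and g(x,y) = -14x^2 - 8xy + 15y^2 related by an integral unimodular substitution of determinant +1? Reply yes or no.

D₁ = 904, D₂ = 904
river cycle of f (length 10): (-14, 8, 15), (15, 22, -7), (-7, 20, 18), (18, 16, -9), (-9, 20, 14), (14, 8, -15), (-15, 22, 7), (7, 20, -18), (-18, 16, 9), (9, 20, -14)
river cycle of g (length 10): (15, 8, -14), (-14, 20, 9), (9, 16, -18), (-18, 20, 7), (7, 22, -15), (-15, 8, 14), (14, 20, -9), (-9, 16, 18), (18, 20, -7), (-7, 22, 15)
cycles differ ⇒ inequivalent

no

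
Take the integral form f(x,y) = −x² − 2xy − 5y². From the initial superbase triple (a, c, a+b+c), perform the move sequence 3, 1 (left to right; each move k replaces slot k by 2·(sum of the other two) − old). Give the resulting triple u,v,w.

start (-1,-5,-8) = (f(1,0),f(0,1),f(1,1))
replace slot 3: 2·((-1)+(-5)) − (-8) = -4 → (-1,-5,-4)
replace slot 1: 2·((-5)+(-4)) − (-1) = -17 → (-17,-5,-4)

-17,-5,-4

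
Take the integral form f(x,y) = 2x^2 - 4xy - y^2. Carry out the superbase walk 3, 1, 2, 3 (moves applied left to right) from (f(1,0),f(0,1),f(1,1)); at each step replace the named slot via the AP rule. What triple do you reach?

start (2,-1,-3) = (f(1,0),f(0,1),f(1,1))
replace slot 3: 2·(2+(-1)) − (-3) = 5 → (2,-1,5)
replace slot 1: 2·((-1)+5) − 2 = 6 → (6,-1,5)
replace slot 2: 2·(6+5) − (-1) = 23 → (6,23,5)
replace slot 3: 2·(6+23) − 5 = 53 → (6,23,53)

6,23,53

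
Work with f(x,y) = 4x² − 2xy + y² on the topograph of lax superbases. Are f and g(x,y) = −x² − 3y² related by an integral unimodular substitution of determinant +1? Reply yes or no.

D₁ = -12, D₂ = -12
f: flip: (4,-2,1)→(1,2,4)
f: translate: b→0 (≡2 mod 2), so (1,2,4)→(1,0,3)
f: reduced (well bottom): (1,0,3) with a≤c, −a<b≤a
g is negative-definite; reduce −g:
−g: reduced (well bottom): (1,0,3) with a≤c, −a<b≤a
flip sign back: reduced form of g is (-1,0,-3)
reduced forms (1, 0, 3) vs (-1, 0, -3) ⇒ inequivalent

no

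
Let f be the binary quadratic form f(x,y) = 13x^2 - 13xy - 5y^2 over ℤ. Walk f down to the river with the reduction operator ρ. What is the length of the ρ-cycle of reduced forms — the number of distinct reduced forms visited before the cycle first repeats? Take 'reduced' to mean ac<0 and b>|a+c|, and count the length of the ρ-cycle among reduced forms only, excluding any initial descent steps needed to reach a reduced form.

D = 429, ⌊√D⌋ = 20
descent: ρ → (-5,13,13)  [lands on river]
river: ρ → (13,13,-5)
river: ρ → (-5,17,7)
river: ρ → (7,11,-11)
river: ρ → (-11,11,7)
river: ρ → (7,17,-5)
ρ-cycle length = 6 (tail of 1 descent step not counted)

6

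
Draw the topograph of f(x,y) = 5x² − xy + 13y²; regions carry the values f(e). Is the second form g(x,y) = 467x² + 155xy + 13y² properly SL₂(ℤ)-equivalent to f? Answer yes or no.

D₁ = -259, D₂ = -259
f: reduced (well bottom): (5,-1,13) with a≤c, −a<b≤a
g: flip: (467,155,13)→(13,-155,467)
g: translate: b→1 (≡-155 mod 26), so (13,-155,467)→(13,1,5)
g: flip: (13,1,5)→(5,-1,13)
g: reduced (well bottom): (5,-1,13) with a≤c, −a<b≤a
reduced forms (5, -1, 13) vs (5, -1, 13) ⇒ equivalent

yes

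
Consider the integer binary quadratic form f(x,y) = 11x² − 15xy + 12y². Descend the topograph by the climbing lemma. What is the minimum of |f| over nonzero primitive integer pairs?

translate: b→7 (≡-15 mod 22), so (11,-15,12)→(11,7,8)
flip: (11,7,8)→(8,-7,11)
reduced (well bottom): (8,-7,11) with a≤c, −a<b≤a
well minimum = a = 8

8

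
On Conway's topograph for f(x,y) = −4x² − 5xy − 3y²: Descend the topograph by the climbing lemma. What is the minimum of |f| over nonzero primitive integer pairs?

translate: b→-3 (≡5 mod 8), so (4,5,3)→(4,-3,2)
flip: (4,-3,2)→(2,3,4)
translate: b→-1 (≡3 mod 4), so (2,3,4)→(2,-1,3)
reduced (well bottom): (2,-1,3) with a≤c, −a<b≤a
well minimum |f| = |-2| = 2 (negative-definite)

2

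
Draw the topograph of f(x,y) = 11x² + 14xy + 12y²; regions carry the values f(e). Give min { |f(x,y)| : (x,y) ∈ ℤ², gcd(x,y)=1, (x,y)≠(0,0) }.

translate: b→-8 (≡14 mod 22), so (11,14,12)→(11,-8,9)
flip: (11,-8,9)→(9,8,11)
reduced (well bottom): (9,8,11) with a≤c, −a<b≤a
well minimum = a = 9

9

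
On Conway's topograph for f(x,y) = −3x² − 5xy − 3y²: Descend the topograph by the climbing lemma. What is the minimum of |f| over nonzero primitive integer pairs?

translate: b→-1 (≡5 mod 6), so (3,5,3)→(3,-1,1)
flip: (3,-1,1)→(1,1,3)
reduced (well bottom): (1,1,3) with a≤c, −a<b≤a
well minimum |f| = |-1| = 1 (negative-definite)

1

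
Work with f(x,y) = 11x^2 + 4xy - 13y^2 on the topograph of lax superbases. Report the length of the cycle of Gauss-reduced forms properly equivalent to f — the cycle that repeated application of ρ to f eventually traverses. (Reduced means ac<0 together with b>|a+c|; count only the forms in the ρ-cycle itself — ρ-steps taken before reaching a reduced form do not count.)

D = 588, ⌊√D⌋ = 24
river: ρ → (-13,22,2)
river: ρ → (2,22,-13)
river: ρ → (-13,4,11)
river: ρ → (11,18,-6)
river: ρ → (-6,18,11)
river: ρ → (11,4,-13)
ρ-cycle length = 6 (tail of 0 descent steps not counted)

6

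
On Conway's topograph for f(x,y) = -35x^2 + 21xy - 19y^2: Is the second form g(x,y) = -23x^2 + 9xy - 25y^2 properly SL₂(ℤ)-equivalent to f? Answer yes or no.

D₁ = -2219, D₂ = -2219
f is negative-definite; reduce −f:
−f: flip: (35,-21,19)→(19,21,35)
−f: translate: b→-17 (≡21 mod 38), so (19,21,35)→(19,-17,33)
−f: reduced (well bottom): (19,-17,33) with a≤c, −a<b≤a
flip sign back: reduced form of f is (-19,17,-33)
g is negative-definite; reduce −g:
−g: reduced (well bottom): (23,-9,25) with a≤c, −a<b≤a
flip sign back: reduced form of g is (-23,9,-25)
reduced forms (-19, 17, -33) vs (-23, 9, -25) ⇒ inequivalent

no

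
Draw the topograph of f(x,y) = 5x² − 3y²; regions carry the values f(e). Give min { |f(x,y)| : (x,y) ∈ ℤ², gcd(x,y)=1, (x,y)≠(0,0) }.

descent: ρ → (-3,6,2)  [lands on river]
river: ρ → (2,6,-3)
closes: descent 1, river 2
min |a| on river = 2

2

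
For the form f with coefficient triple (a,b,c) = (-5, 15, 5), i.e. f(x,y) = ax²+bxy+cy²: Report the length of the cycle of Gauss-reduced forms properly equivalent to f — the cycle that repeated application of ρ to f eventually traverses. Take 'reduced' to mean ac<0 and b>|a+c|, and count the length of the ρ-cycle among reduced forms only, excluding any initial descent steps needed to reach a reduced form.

D = 325, ⌊√D⌋ = 18
river: ρ → (5,15,-5)
river: ρ → (-5,15,5)
ρ-cycle length = 2 (tail of 0 descent steps not counted)

2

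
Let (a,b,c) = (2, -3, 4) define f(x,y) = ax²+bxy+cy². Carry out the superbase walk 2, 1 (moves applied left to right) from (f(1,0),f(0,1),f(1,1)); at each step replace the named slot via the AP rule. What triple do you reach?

start (2,4,3) = (f(1,0),f(0,1),f(1,1))
replace slot 2: 2·(2+3) − 4 = 6 → (2,6,3)
replace slot 1: 2·(6+3) − 2 = 16 → (16,6,3)

16,6,3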